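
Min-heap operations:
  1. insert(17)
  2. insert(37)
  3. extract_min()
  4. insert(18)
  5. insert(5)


insert(17) -> [17]
insert(37) -> [17, 37]
extract_min()->17, [37]
insert(18) -> [18, 37]
insert(5) -> [5, 37, 18]

Final heap: [5, 37, 18]


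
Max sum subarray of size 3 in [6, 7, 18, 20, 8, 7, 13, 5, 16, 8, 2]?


[0:3]: 31
[1:4]: 45
[2:5]: 46
[3:6]: 35
[4:7]: 28
[5:8]: 25
[6:9]: 34
[7:10]: 29
[8:11]: 26

Max: 46 at [2:5]


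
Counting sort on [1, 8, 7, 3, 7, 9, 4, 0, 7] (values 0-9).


Input: [1, 8, 7, 3, 7, 9, 4, 0, 7]
Counts: [1, 1, 0, 1, 1, 0, 0, 3, 1, 1]

Sorted: [0, 1, 3, 4, 7, 7, 7, 8, 9]


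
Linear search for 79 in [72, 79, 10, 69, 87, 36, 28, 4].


i=0: 72!=79
i=1: 79==79 found!

Found at 1, 2 comps


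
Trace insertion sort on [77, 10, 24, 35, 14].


Initial: [77, 10, 24, 35, 14]
Insert 10: [10, 77, 24, 35, 14]
Insert 24: [10, 24, 77, 35, 14]
Insert 35: [10, 24, 35, 77, 14]
Insert 14: [10, 14, 24, 35, 77]

Sorted: [10, 14, 24, 35, 77]


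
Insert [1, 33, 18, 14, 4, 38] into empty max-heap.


Insert 1: [1]
Insert 33: [33, 1]
Insert 18: [33, 1, 18]
Insert 14: [33, 14, 18, 1]
Insert 4: [33, 14, 18, 1, 4]
Insert 38: [38, 14, 33, 1, 4, 18]

Final heap: [38, 14, 33, 1, 4, 18]


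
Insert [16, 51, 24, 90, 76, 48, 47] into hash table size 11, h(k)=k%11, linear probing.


Insert 16: h=5 -> slot 5
Insert 51: h=7 -> slot 7
Insert 24: h=2 -> slot 2
Insert 90: h=2, 1 probes -> slot 3
Insert 76: h=10 -> slot 10
Insert 48: h=4 -> slot 4
Insert 47: h=3, 3 probes -> slot 6

Table: [None, None, 24, 90, 48, 16, 47, 51, None, None, 76]


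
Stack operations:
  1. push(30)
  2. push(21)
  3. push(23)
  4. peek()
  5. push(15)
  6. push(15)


push(30) -> [30]
push(21) -> [30, 21]
push(23) -> [30, 21, 23]
peek()->23
push(15) -> [30, 21, 23, 15]
push(15) -> [30, 21, 23, 15, 15]

Final stack: [30, 21, 23, 15, 15]


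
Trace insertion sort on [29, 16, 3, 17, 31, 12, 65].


Initial: [29, 16, 3, 17, 31, 12, 65]
Insert 16: [16, 29, 3, 17, 31, 12, 65]
Insert 3: [3, 16, 29, 17, 31, 12, 65]
Insert 17: [3, 16, 17, 29, 31, 12, 65]
Insert 31: [3, 16, 17, 29, 31, 12, 65]
Insert 12: [3, 12, 16, 17, 29, 31, 65]
Insert 65: [3, 12, 16, 17, 29, 31, 65]

Sorted: [3, 12, 16, 17, 29, 31, 65]


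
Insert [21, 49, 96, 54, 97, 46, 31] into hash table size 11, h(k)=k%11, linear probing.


Insert 21: h=10 -> slot 10
Insert 49: h=5 -> slot 5
Insert 96: h=8 -> slot 8
Insert 54: h=10, 1 probes -> slot 0
Insert 97: h=9 -> slot 9
Insert 46: h=2 -> slot 2
Insert 31: h=9, 3 probes -> slot 1

Table: [54, 31, 46, None, None, 49, None, None, 96, 97, 21]


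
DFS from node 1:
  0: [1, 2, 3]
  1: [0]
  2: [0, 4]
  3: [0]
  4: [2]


Visit 1, push [0]
Visit 0, push [3, 2]
Visit 2, push [4]
Visit 4, push []
Visit 3, push []

DFS order: [1, 0, 2, 4, 3]


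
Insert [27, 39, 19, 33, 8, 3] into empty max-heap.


Insert 27: [27]
Insert 39: [39, 27]
Insert 19: [39, 27, 19]
Insert 33: [39, 33, 19, 27]
Insert 8: [39, 33, 19, 27, 8]
Insert 3: [39, 33, 19, 27, 8, 3]

Final heap: [39, 33, 19, 27, 8, 3]


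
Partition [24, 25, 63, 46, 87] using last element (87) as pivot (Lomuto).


Pivot: 87
  24 <= 87: advance i (no swap)
  25 <= 87: advance i (no swap)
  63 <= 87: advance i (no swap)
  46 <= 87: advance i (no swap)
Place pivot at 4: [24, 25, 63, 46, 87]

Partitioned: [24, 25, 63, 46, 87]


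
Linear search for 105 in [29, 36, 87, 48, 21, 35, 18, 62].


i=0: 29!=105
i=1: 36!=105
i=2: 87!=105
i=3: 48!=105
i=4: 21!=105
i=5: 35!=105
i=6: 18!=105
i=7: 62!=105

Not found, 8 comps


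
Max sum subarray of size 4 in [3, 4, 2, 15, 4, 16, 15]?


[0:4]: 24
[1:5]: 25
[2:6]: 37
[3:7]: 50

Max: 50 at [3:7]


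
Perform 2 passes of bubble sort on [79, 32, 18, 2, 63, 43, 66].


Initial: [79, 32, 18, 2, 63, 43, 66]
Pass 1: [32, 18, 2, 63, 43, 66, 79] (6 swaps)
Pass 2: [18, 2, 32, 43, 63, 66, 79] (3 swaps)

After 2 passes: [18, 2, 32, 43, 63, 66, 79]


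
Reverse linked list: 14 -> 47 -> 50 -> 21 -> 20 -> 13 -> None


Step 1: curr=14, set curr.next=prev(None) | reversed so far: 14
Step 2: curr=47, set curr.next=prev(14) | reversed so far: 47 -> 14
Step 3: curr=50, set curr.next=prev(47) | reversed so far: 50 -> 47 -> 14
Step 4: curr=21, set curr.next=prev(50) | reversed so far: 21 -> 50 -> 47 -> 14
Step 5: curr=20, set curr.next=prev(21) | reversed so far: 20 -> 21 -> 50 -> 47 -> 14
Step 6: curr=13, set curr.next=prev(20) | reversed so far: 13 -> 20 -> 21 -> 50 -> 47 -> 14

13 -> 20 -> 21 -> 50 -> 47 -> 14 -> None


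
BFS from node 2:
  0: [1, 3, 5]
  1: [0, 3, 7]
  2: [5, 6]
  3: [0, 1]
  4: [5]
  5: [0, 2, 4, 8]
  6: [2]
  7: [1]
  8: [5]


Visit 2, enqueue [5, 6]
Visit 5, enqueue [0, 4, 8]
Visit 6, enqueue []
Visit 0, enqueue [1, 3]
Visit 4, enqueue []
Visit 8, enqueue []
Visit 1, enqueue [7]
Visit 3, enqueue []
Visit 7, enqueue []

BFS order: [2, 5, 6, 0, 4, 8, 1, 3, 7]


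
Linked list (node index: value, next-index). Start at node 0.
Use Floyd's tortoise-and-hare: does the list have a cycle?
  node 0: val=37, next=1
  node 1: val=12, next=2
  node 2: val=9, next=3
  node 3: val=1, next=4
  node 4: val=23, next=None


Floyd's tortoise (slow, +1) and hare (fast, +2):
  init: slow=0, fast=0
  step 1: slow=1, fast=2
  step 2: slow=2, fast=4
  step 3: fast -> None, no cycle

Cycle: no


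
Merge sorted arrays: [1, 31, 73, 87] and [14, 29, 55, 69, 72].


Take 1 from A
Take 14 from B
Take 29 from B
Take 31 from A
Take 55 from B
Take 69 from B
Take 72 from B

Merged: [1, 14, 29, 31, 55, 69, 72, 73, 87]


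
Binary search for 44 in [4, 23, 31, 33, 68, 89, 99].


Step 1: lo=0, hi=6, mid=3, val=33
Step 2: lo=4, hi=6, mid=5, val=89
Step 3: lo=4, hi=4, mid=4, val=68

Not found


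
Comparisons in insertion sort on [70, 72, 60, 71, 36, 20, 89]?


Algorithm: insertion sort
Input: [70, 72, 60, 71, 36, 20, 89]
Sorted: [20, 36, 60, 70, 71, 72, 89]

15


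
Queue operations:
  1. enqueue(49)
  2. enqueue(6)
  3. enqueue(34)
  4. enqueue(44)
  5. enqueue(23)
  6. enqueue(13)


enqueue(49) -> [49]
enqueue(6) -> [49, 6]
enqueue(34) -> [49, 6, 34]
enqueue(44) -> [49, 6, 34, 44]
enqueue(23) -> [49, 6, 34, 44, 23]
enqueue(13) -> [49, 6, 34, 44, 23, 13]

Final queue: [49, 6, 34, 44, 23, 13]


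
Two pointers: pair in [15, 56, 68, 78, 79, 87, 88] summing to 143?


lo=0(15)+hi=6(88)=103
lo=1(56)+hi=6(88)=144
lo=1(56)+hi=5(87)=143

Yes: 56+87=143


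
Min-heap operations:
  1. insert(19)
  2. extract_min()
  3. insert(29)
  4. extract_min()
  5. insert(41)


insert(19) -> [19]
extract_min()->19, []
insert(29) -> [29]
extract_min()->29, []
insert(41) -> [41]

Final heap: [41]


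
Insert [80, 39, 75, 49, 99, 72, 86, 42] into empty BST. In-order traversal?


Insert 80: root
Insert 39: L from 80
Insert 75: L from 80 -> R from 39
Insert 49: L from 80 -> R from 39 -> L from 75
Insert 99: R from 80
Insert 72: L from 80 -> R from 39 -> L from 75 -> R from 49
Insert 86: R from 80 -> L from 99
Insert 42: L from 80 -> R from 39 -> L from 75 -> L from 49

In-order: [39, 42, 49, 72, 75, 80, 86, 99]


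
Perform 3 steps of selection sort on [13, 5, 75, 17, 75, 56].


Initial: [13, 5, 75, 17, 75, 56]
Step 1: min=5 at 1
  Swap: [5, 13, 75, 17, 75, 56]
Step 2: min=13 at 1
  Swap: [5, 13, 75, 17, 75, 56]
Step 3: min=17 at 3
  Swap: [5, 13, 17, 75, 75, 56]

After 3 steps: [5, 13, 17, 75, 75, 56]


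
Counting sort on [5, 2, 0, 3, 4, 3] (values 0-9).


Input: [5, 2, 0, 3, 4, 3]
Counts: [1, 0, 1, 2, 1, 1, 0, 0, 0, 0]

Sorted: [0, 2, 3, 3, 4, 5]


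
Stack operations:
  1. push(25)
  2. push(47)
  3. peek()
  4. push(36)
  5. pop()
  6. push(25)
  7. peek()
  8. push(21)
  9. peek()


push(25) -> [25]
push(47) -> [25, 47]
peek()->47
push(36) -> [25, 47, 36]
pop()->36, [25, 47]
push(25) -> [25, 47, 25]
peek()->25
push(21) -> [25, 47, 25, 21]
peek()->21

Final stack: [25, 47, 25, 21]


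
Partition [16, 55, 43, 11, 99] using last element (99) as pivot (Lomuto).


Pivot: 99
  16 <= 99: advance i (no swap)
  55 <= 99: advance i (no swap)
  43 <= 99: advance i (no swap)
  11 <= 99: advance i (no swap)
Place pivot at 4: [16, 55, 43, 11, 99]

Partitioned: [16, 55, 43, 11, 99]


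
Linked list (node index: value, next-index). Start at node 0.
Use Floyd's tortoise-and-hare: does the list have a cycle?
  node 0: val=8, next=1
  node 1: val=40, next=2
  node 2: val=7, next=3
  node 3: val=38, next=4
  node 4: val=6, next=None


Floyd's tortoise (slow, +1) and hare (fast, +2):
  init: slow=0, fast=0
  step 1: slow=1, fast=2
  step 2: slow=2, fast=4
  step 3: fast -> None, no cycle

Cycle: no


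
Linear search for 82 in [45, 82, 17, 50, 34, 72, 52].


i=0: 45!=82
i=1: 82==82 found!

Found at 1, 2 comps


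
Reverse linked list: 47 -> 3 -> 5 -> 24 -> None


Step 1: curr=47, set curr.next=prev(None) | reversed so far: 47
Step 2: curr=3, set curr.next=prev(47) | reversed so far: 3 -> 47
Step 3: curr=5, set curr.next=prev(3) | reversed so far: 5 -> 3 -> 47
Step 4: curr=24, set curr.next=prev(5) | reversed so far: 24 -> 5 -> 3 -> 47

24 -> 5 -> 3 -> 47 -> None


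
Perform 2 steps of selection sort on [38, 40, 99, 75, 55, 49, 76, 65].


Initial: [38, 40, 99, 75, 55, 49, 76, 65]
Step 1: min=38 at 0
  Swap: [38, 40, 99, 75, 55, 49, 76, 65]
Step 2: min=40 at 1
  Swap: [38, 40, 99, 75, 55, 49, 76, 65]

After 2 steps: [38, 40, 99, 75, 55, 49, 76, 65]


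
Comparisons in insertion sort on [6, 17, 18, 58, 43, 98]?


Algorithm: insertion sort
Input: [6, 17, 18, 58, 43, 98]
Sorted: [6, 17, 18, 43, 58, 98]

6


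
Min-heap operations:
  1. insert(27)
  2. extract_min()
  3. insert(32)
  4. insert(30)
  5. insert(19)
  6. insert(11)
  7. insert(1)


insert(27) -> [27]
extract_min()->27, []
insert(32) -> [32]
insert(30) -> [30, 32]
insert(19) -> [19, 32, 30]
insert(11) -> [11, 19, 30, 32]
insert(1) -> [1, 11, 30, 32, 19]

Final heap: [1, 11, 30, 32, 19]


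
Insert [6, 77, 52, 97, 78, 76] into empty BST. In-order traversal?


Insert 6: root
Insert 77: R from 6
Insert 52: R from 6 -> L from 77
Insert 97: R from 6 -> R from 77
Insert 78: R from 6 -> R from 77 -> L from 97
Insert 76: R from 6 -> L from 77 -> R from 52

In-order: [6, 52, 76, 77, 78, 97]


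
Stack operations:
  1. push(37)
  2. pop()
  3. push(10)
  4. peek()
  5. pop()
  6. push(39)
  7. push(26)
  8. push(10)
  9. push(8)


push(37) -> [37]
pop()->37, []
push(10) -> [10]
peek()->10
pop()->10, []
push(39) -> [39]
push(26) -> [39, 26]
push(10) -> [39, 26, 10]
push(8) -> [39, 26, 10, 8]

Final stack: [39, 26, 10, 8]


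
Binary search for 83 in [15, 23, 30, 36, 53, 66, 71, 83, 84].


Step 1: lo=0, hi=8, mid=4, val=53
Step 2: lo=5, hi=8, mid=6, val=71
Step 3: lo=7, hi=8, mid=7, val=83

Found at index 7


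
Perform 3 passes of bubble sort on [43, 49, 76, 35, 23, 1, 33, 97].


Initial: [43, 49, 76, 35, 23, 1, 33, 97]
Pass 1: [43, 49, 35, 23, 1, 33, 76, 97] (4 swaps)
Pass 2: [43, 35, 23, 1, 33, 49, 76, 97] (4 swaps)
Pass 3: [35, 23, 1, 33, 43, 49, 76, 97] (4 swaps)

After 3 passes: [35, 23, 1, 33, 43, 49, 76, 97]


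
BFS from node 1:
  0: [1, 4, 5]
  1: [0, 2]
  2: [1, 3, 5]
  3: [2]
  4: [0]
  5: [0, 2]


Visit 1, enqueue [0, 2]
Visit 0, enqueue [4, 5]
Visit 2, enqueue [3]
Visit 4, enqueue []
Visit 5, enqueue []
Visit 3, enqueue []

BFS order: [1, 0, 2, 4, 5, 3]


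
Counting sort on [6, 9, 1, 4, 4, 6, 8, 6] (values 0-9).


Input: [6, 9, 1, 4, 4, 6, 8, 6]
Counts: [0, 1, 0, 0, 2, 0, 3, 0, 1, 1]

Sorted: [1, 4, 4, 6, 6, 6, 8, 9]


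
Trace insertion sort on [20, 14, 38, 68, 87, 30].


Initial: [20, 14, 38, 68, 87, 30]
Insert 14: [14, 20, 38, 68, 87, 30]
Insert 38: [14, 20, 38, 68, 87, 30]
Insert 68: [14, 20, 38, 68, 87, 30]
Insert 87: [14, 20, 38, 68, 87, 30]
Insert 30: [14, 20, 30, 38, 68, 87]

Sorted: [14, 20, 30, 38, 68, 87]


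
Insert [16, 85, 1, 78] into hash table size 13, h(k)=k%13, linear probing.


Insert 16: h=3 -> slot 3
Insert 85: h=7 -> slot 7
Insert 1: h=1 -> slot 1
Insert 78: h=0 -> slot 0

Table: [78, 1, None, 16, None, None, None, 85, None, None, None, None, None]


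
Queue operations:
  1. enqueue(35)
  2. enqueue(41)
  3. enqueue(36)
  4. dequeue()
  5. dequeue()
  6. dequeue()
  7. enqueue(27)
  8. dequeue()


enqueue(35) -> [35]
enqueue(41) -> [35, 41]
enqueue(36) -> [35, 41, 36]
dequeue()->35, [41, 36]
dequeue()->41, [36]
dequeue()->36, []
enqueue(27) -> [27]
dequeue()->27, []

Final queue: []


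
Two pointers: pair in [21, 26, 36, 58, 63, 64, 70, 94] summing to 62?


lo=0(21)+hi=7(94)=115
lo=0(21)+hi=6(70)=91
lo=0(21)+hi=5(64)=85
lo=0(21)+hi=4(63)=84
lo=0(21)+hi=3(58)=79
lo=0(21)+hi=2(36)=57
lo=1(26)+hi=2(36)=62

Yes: 26+36=62


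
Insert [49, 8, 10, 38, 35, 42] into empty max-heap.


Insert 49: [49]
Insert 8: [49, 8]
Insert 10: [49, 8, 10]
Insert 38: [49, 38, 10, 8]
Insert 35: [49, 38, 10, 8, 35]
Insert 42: [49, 38, 42, 8, 35, 10]

Final heap: [49, 38, 42, 8, 35, 10]


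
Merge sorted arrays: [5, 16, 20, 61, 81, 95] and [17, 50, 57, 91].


Take 5 from A
Take 16 from A
Take 17 from B
Take 20 from A
Take 50 from B
Take 57 from B
Take 61 from A
Take 81 from A
Take 91 from B

Merged: [5, 16, 17, 20, 50, 57, 61, 81, 91, 95]


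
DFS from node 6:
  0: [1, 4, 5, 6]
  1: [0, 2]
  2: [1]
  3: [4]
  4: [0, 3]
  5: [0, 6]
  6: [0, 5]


Visit 6, push [5, 0]
Visit 0, push [5, 4, 1]
Visit 1, push [2]
Visit 2, push []
Visit 4, push [3]
Visit 3, push []
Visit 5, push []

DFS order: [6, 0, 1, 2, 4, 3, 5]


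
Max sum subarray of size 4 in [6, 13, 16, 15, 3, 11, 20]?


[0:4]: 50
[1:5]: 47
[2:6]: 45
[3:7]: 49

Max: 50 at [0:4]


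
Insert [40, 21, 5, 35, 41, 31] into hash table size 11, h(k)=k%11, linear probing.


Insert 40: h=7 -> slot 7
Insert 21: h=10 -> slot 10
Insert 5: h=5 -> slot 5
Insert 35: h=2 -> slot 2
Insert 41: h=8 -> slot 8
Insert 31: h=9 -> slot 9

Table: [None, None, 35, None, None, 5, None, 40, 41, 31, 21]


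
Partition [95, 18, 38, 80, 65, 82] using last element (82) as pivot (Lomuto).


Pivot: 82
  18 <= 82: swap -> [18, 95, 38, 80, 65, 82]
  38 <= 82: swap -> [18, 38, 95, 80, 65, 82]
  80 <= 82: swap -> [18, 38, 80, 95, 65, 82]
  65 <= 82: swap -> [18, 38, 80, 65, 95, 82]
Place pivot at 4: [18, 38, 80, 65, 82, 95]

Partitioned: [18, 38, 80, 65, 82, 95]


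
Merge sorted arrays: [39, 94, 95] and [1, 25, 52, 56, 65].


Take 1 from B
Take 25 from B
Take 39 from A
Take 52 from B
Take 56 from B
Take 65 from B

Merged: [1, 25, 39, 52, 56, 65, 94, 95]


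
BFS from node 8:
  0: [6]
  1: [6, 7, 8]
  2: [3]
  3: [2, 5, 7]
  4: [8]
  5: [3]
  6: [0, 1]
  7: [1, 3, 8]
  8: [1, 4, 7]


Visit 8, enqueue [1, 4, 7]
Visit 1, enqueue [6]
Visit 4, enqueue []
Visit 7, enqueue [3]
Visit 6, enqueue [0]
Visit 3, enqueue [2, 5]
Visit 0, enqueue []
Visit 2, enqueue []
Visit 5, enqueue []

BFS order: [8, 1, 4, 7, 6, 3, 0, 2, 5]


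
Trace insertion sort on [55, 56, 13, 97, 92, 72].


Initial: [55, 56, 13, 97, 92, 72]
Insert 56: [55, 56, 13, 97, 92, 72]
Insert 13: [13, 55, 56, 97, 92, 72]
Insert 97: [13, 55, 56, 97, 92, 72]
Insert 92: [13, 55, 56, 92, 97, 72]
Insert 72: [13, 55, 56, 72, 92, 97]

Sorted: [13, 55, 56, 72, 92, 97]


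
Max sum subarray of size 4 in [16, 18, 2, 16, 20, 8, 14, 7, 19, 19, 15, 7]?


[0:4]: 52
[1:5]: 56
[2:6]: 46
[3:7]: 58
[4:8]: 49
[5:9]: 48
[6:10]: 59
[7:11]: 60
[8:12]: 60

Max: 60 at [7:11]


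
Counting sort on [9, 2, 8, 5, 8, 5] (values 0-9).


Input: [9, 2, 8, 5, 8, 5]
Counts: [0, 0, 1, 0, 0, 2, 0, 0, 2, 1]

Sorted: [2, 5, 5, 8, 8, 9]


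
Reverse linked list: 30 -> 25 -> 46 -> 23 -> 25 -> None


Step 1: curr=30, set curr.next=prev(None) | reversed so far: 30
Step 2: curr=25, set curr.next=prev(30) | reversed so far: 25 -> 30
Step 3: curr=46, set curr.next=prev(25) | reversed so far: 46 -> 25 -> 30
Step 4: curr=23, set curr.next=prev(46) | reversed so far: 23 -> 46 -> 25 -> 30
Step 5: curr=25, set curr.next=prev(23) | reversed so far: 25 -> 23 -> 46 -> 25 -> 30

25 -> 23 -> 46 -> 25 -> 30 -> None


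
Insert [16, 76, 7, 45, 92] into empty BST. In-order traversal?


Insert 16: root
Insert 76: R from 16
Insert 7: L from 16
Insert 45: R from 16 -> L from 76
Insert 92: R from 16 -> R from 76

In-order: [7, 16, 45, 76, 92]


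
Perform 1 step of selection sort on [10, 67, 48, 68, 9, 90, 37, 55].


Initial: [10, 67, 48, 68, 9, 90, 37, 55]
Step 1: min=9 at 4
  Swap: [9, 67, 48, 68, 10, 90, 37, 55]

After 1 step: [9, 67, 48, 68, 10, 90, 37, 55]


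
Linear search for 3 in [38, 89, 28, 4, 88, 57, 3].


i=0: 38!=3
i=1: 89!=3
i=2: 28!=3
i=3: 4!=3
i=4: 88!=3
i=5: 57!=3
i=6: 3==3 found!

Found at 6, 7 comps


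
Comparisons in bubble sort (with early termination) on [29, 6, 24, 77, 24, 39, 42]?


Algorithm: bubble sort (with early termination)
Input: [29, 6, 24, 77, 24, 39, 42]
Sorted: [6, 24, 24, 29, 39, 42, 77]

15


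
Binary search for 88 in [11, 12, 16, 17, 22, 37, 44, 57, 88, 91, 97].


Step 1: lo=0, hi=10, mid=5, val=37
Step 2: lo=6, hi=10, mid=8, val=88

Found at index 8


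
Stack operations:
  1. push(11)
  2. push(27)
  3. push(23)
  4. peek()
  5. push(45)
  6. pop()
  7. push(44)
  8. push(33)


push(11) -> [11]
push(27) -> [11, 27]
push(23) -> [11, 27, 23]
peek()->23
push(45) -> [11, 27, 23, 45]
pop()->45, [11, 27, 23]
push(44) -> [11, 27, 23, 44]
push(33) -> [11, 27, 23, 44, 33]

Final stack: [11, 27, 23, 44, 33]


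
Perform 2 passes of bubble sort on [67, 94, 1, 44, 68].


Initial: [67, 94, 1, 44, 68]
Pass 1: [67, 1, 44, 68, 94] (3 swaps)
Pass 2: [1, 44, 67, 68, 94] (2 swaps)

After 2 passes: [1, 44, 67, 68, 94]


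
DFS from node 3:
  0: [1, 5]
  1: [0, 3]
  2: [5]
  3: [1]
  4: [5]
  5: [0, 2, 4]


Visit 3, push [1]
Visit 1, push [0]
Visit 0, push [5]
Visit 5, push [4, 2]
Visit 2, push []
Visit 4, push []

DFS order: [3, 1, 0, 5, 2, 4]


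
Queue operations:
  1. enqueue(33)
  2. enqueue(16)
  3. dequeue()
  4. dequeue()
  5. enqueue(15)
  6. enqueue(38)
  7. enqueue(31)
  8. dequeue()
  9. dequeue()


enqueue(33) -> [33]
enqueue(16) -> [33, 16]
dequeue()->33, [16]
dequeue()->16, []
enqueue(15) -> [15]
enqueue(38) -> [15, 38]
enqueue(31) -> [15, 38, 31]
dequeue()->15, [38, 31]
dequeue()->38, [31]

Final queue: [31]


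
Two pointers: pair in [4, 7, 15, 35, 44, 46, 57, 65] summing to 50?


lo=0(4)+hi=7(65)=69
lo=0(4)+hi=6(57)=61
lo=0(4)+hi=5(46)=50

Yes: 4+46=50


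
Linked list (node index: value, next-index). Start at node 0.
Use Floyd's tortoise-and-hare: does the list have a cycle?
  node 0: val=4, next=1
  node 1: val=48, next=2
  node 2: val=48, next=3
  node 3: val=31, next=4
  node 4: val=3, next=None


Floyd's tortoise (slow, +1) and hare (fast, +2):
  init: slow=0, fast=0
  step 1: slow=1, fast=2
  step 2: slow=2, fast=4
  step 3: fast -> None, no cycle

Cycle: no


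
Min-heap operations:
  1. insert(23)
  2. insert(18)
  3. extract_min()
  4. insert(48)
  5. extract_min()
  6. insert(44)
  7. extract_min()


insert(23) -> [23]
insert(18) -> [18, 23]
extract_min()->18, [23]
insert(48) -> [23, 48]
extract_min()->23, [48]
insert(44) -> [44, 48]
extract_min()->44, [48]

Final heap: [48]


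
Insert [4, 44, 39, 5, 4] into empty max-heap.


Insert 4: [4]
Insert 44: [44, 4]
Insert 39: [44, 4, 39]
Insert 5: [44, 5, 39, 4]
Insert 4: [44, 5, 39, 4, 4]

Final heap: [44, 5, 39, 4, 4]


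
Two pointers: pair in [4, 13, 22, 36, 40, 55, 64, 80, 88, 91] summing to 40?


lo=0(4)+hi=9(91)=95
lo=0(4)+hi=8(88)=92
lo=0(4)+hi=7(80)=84
lo=0(4)+hi=6(64)=68
lo=0(4)+hi=5(55)=59
lo=0(4)+hi=4(40)=44
lo=0(4)+hi=3(36)=40

Yes: 4+36=40


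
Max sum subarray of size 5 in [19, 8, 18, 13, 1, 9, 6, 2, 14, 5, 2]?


[0:5]: 59
[1:6]: 49
[2:7]: 47
[3:8]: 31
[4:9]: 32
[5:10]: 36
[6:11]: 29

Max: 59 at [0:5]


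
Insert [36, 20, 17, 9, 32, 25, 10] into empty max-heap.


Insert 36: [36]
Insert 20: [36, 20]
Insert 17: [36, 20, 17]
Insert 9: [36, 20, 17, 9]
Insert 32: [36, 32, 17, 9, 20]
Insert 25: [36, 32, 25, 9, 20, 17]
Insert 10: [36, 32, 25, 9, 20, 17, 10]

Final heap: [36, 32, 25, 9, 20, 17, 10]


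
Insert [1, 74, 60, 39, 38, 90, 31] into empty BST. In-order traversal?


Insert 1: root
Insert 74: R from 1
Insert 60: R from 1 -> L from 74
Insert 39: R from 1 -> L from 74 -> L from 60
Insert 38: R from 1 -> L from 74 -> L from 60 -> L from 39
Insert 90: R from 1 -> R from 74
Insert 31: R from 1 -> L from 74 -> L from 60 -> L from 39 -> L from 38

In-order: [1, 31, 38, 39, 60, 74, 90]


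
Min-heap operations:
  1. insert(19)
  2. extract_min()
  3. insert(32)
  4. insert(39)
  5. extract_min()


insert(19) -> [19]
extract_min()->19, []
insert(32) -> [32]
insert(39) -> [32, 39]
extract_min()->32, [39]

Final heap: [39]


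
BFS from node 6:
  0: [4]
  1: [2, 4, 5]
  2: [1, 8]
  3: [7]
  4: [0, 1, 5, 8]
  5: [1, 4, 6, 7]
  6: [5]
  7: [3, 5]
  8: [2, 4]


Visit 6, enqueue [5]
Visit 5, enqueue [1, 4, 7]
Visit 1, enqueue [2]
Visit 4, enqueue [0, 8]
Visit 7, enqueue [3]
Visit 2, enqueue []
Visit 0, enqueue []
Visit 8, enqueue []
Visit 3, enqueue []

BFS order: [6, 5, 1, 4, 7, 2, 0, 8, 3]


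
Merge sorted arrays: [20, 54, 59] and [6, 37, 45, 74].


Take 6 from B
Take 20 from A
Take 37 from B
Take 45 from B
Take 54 from A
Take 59 from A

Merged: [6, 20, 37, 45, 54, 59, 74]


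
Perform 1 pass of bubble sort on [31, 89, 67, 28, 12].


Initial: [31, 89, 67, 28, 12]
Pass 1: [31, 67, 28, 12, 89] (3 swaps)

After 1 pass: [31, 67, 28, 12, 89]


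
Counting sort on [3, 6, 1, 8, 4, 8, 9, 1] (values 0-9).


Input: [3, 6, 1, 8, 4, 8, 9, 1]
Counts: [0, 2, 0, 1, 1, 0, 1, 0, 2, 1]

Sorted: [1, 1, 3, 4, 6, 8, 8, 9]


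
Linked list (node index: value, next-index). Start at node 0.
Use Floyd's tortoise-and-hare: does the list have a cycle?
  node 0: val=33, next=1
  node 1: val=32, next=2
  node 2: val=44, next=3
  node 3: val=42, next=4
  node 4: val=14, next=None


Floyd's tortoise (slow, +1) and hare (fast, +2):
  init: slow=0, fast=0
  step 1: slow=1, fast=2
  step 2: slow=2, fast=4
  step 3: fast -> None, no cycle

Cycle: no


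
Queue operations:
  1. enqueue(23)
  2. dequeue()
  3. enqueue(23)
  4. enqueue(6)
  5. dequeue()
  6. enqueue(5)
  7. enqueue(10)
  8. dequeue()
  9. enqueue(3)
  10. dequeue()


enqueue(23) -> [23]
dequeue()->23, []
enqueue(23) -> [23]
enqueue(6) -> [23, 6]
dequeue()->23, [6]
enqueue(5) -> [6, 5]
enqueue(10) -> [6, 5, 10]
dequeue()->6, [5, 10]
enqueue(3) -> [5, 10, 3]
dequeue()->5, [10, 3]

Final queue: [10, 3]


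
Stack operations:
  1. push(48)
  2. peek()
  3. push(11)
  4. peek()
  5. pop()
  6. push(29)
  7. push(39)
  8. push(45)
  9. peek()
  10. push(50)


push(48) -> [48]
peek()->48
push(11) -> [48, 11]
peek()->11
pop()->11, [48]
push(29) -> [48, 29]
push(39) -> [48, 29, 39]
push(45) -> [48, 29, 39, 45]
peek()->45
push(50) -> [48, 29, 39, 45, 50]

Final stack: [48, 29, 39, 45, 50]


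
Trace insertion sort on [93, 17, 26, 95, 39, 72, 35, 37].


Initial: [93, 17, 26, 95, 39, 72, 35, 37]
Insert 17: [17, 93, 26, 95, 39, 72, 35, 37]
Insert 26: [17, 26, 93, 95, 39, 72, 35, 37]
Insert 95: [17, 26, 93, 95, 39, 72, 35, 37]
Insert 39: [17, 26, 39, 93, 95, 72, 35, 37]
Insert 72: [17, 26, 39, 72, 93, 95, 35, 37]
Insert 35: [17, 26, 35, 39, 72, 93, 95, 37]
Insert 37: [17, 26, 35, 37, 39, 72, 93, 95]

Sorted: [17, 26, 35, 37, 39, 72, 93, 95]


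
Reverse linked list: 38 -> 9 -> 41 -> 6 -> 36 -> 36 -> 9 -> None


Step 1: curr=38, set curr.next=prev(None) | reversed so far: 38
Step 2: curr=9, set curr.next=prev(38) | reversed so far: 9 -> 38
Step 3: curr=41, set curr.next=prev(9) | reversed so far: 41 -> 9 -> 38
Step 4: curr=6, set curr.next=prev(41) | reversed so far: 6 -> 41 -> 9 -> 38
Step 5: curr=36, set curr.next=prev(6) | reversed so far: 36 -> 6 -> 41 -> 9 -> 38
Step 6: curr=36, set curr.next=prev(36) | reversed so far: 36 -> 36 -> 6 -> 41 -> 9 -> 38
Step 7: curr=9, set curr.next=prev(36) | reversed so far: 9 -> 36 -> 36 -> 6 -> 41 -> 9 -> 38

9 -> 36 -> 36 -> 6 -> 41 -> 9 -> 38 -> None


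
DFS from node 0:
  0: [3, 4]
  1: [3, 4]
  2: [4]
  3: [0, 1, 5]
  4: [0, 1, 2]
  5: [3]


Visit 0, push [4, 3]
Visit 3, push [5, 1]
Visit 1, push [4]
Visit 4, push [2]
Visit 2, push []
Visit 5, push []

DFS order: [0, 3, 1, 4, 2, 5]


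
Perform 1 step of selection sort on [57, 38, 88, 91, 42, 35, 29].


Initial: [57, 38, 88, 91, 42, 35, 29]
Step 1: min=29 at 6
  Swap: [29, 38, 88, 91, 42, 35, 57]

After 1 step: [29, 38, 88, 91, 42, 35, 57]


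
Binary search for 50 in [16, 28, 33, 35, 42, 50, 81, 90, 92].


Step 1: lo=0, hi=8, mid=4, val=42
Step 2: lo=5, hi=8, mid=6, val=81
Step 3: lo=5, hi=5, mid=5, val=50

Found at index 5


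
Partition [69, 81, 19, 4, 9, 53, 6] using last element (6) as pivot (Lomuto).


Pivot: 6
  4 <= 6: swap -> [4, 81, 19, 69, 9, 53, 6]
Place pivot at 1: [4, 6, 19, 69, 9, 53, 81]

Partitioned: [4, 6, 19, 69, 9, 53, 81]


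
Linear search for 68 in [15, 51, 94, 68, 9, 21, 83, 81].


i=0: 15!=68
i=1: 51!=68
i=2: 94!=68
i=3: 68==68 found!

Found at 3, 4 comps


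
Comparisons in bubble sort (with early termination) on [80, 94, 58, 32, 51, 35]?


Algorithm: bubble sort (with early termination)
Input: [80, 94, 58, 32, 51, 35]
Sorted: [32, 35, 51, 58, 80, 94]

15


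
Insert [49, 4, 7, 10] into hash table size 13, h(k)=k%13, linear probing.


Insert 49: h=10 -> slot 10
Insert 4: h=4 -> slot 4
Insert 7: h=7 -> slot 7
Insert 10: h=10, 1 probes -> slot 11

Table: [None, None, None, None, 4, None, None, 7, None, None, 49, 10, None]


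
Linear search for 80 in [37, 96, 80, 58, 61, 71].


i=0: 37!=80
i=1: 96!=80
i=2: 80==80 found!

Found at 2, 3 comps


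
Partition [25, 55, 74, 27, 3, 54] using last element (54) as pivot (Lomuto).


Pivot: 54
  25 <= 54: advance i (no swap)
  27 <= 54: swap -> [25, 27, 74, 55, 3, 54]
  3 <= 54: swap -> [25, 27, 3, 55, 74, 54]
Place pivot at 3: [25, 27, 3, 54, 74, 55]

Partitioned: [25, 27, 3, 54, 74, 55]


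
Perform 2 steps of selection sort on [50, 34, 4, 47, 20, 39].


Initial: [50, 34, 4, 47, 20, 39]
Step 1: min=4 at 2
  Swap: [4, 34, 50, 47, 20, 39]
Step 2: min=20 at 4
  Swap: [4, 20, 50, 47, 34, 39]

After 2 steps: [4, 20, 50, 47, 34, 39]


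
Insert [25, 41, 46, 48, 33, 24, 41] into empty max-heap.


Insert 25: [25]
Insert 41: [41, 25]
Insert 46: [46, 25, 41]
Insert 48: [48, 46, 41, 25]
Insert 33: [48, 46, 41, 25, 33]
Insert 24: [48, 46, 41, 25, 33, 24]
Insert 41: [48, 46, 41, 25, 33, 24, 41]

Final heap: [48, 46, 41, 25, 33, 24, 41]


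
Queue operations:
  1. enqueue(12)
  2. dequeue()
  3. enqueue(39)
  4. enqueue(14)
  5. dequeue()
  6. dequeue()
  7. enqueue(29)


enqueue(12) -> [12]
dequeue()->12, []
enqueue(39) -> [39]
enqueue(14) -> [39, 14]
dequeue()->39, [14]
dequeue()->14, []
enqueue(29) -> [29]

Final queue: [29]


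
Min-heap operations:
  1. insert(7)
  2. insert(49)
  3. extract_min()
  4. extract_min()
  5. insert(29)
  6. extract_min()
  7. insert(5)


insert(7) -> [7]
insert(49) -> [7, 49]
extract_min()->7, [49]
extract_min()->49, []
insert(29) -> [29]
extract_min()->29, []
insert(5) -> [5]

Final heap: [5]


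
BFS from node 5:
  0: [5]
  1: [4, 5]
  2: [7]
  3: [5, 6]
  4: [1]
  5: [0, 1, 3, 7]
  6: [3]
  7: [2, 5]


Visit 5, enqueue [0, 1, 3, 7]
Visit 0, enqueue []
Visit 1, enqueue [4]
Visit 3, enqueue [6]
Visit 7, enqueue [2]
Visit 4, enqueue []
Visit 6, enqueue []
Visit 2, enqueue []

BFS order: [5, 0, 1, 3, 7, 4, 6, 2]


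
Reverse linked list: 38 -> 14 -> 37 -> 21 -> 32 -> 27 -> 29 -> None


Step 1: curr=38, set curr.next=prev(None) | reversed so far: 38
Step 2: curr=14, set curr.next=prev(38) | reversed so far: 14 -> 38
Step 3: curr=37, set curr.next=prev(14) | reversed so far: 37 -> 14 -> 38
Step 4: curr=21, set curr.next=prev(37) | reversed so far: 21 -> 37 -> 14 -> 38
Step 5: curr=32, set curr.next=prev(21) | reversed so far: 32 -> 21 -> 37 -> 14 -> 38
Step 6: curr=27, set curr.next=prev(32) | reversed so far: 27 -> 32 -> 21 -> 37 -> 14 -> 38
Step 7: curr=29, set curr.next=prev(27) | reversed so far: 29 -> 27 -> 32 -> 21 -> 37 -> 14 -> 38

29 -> 27 -> 32 -> 21 -> 37 -> 14 -> 38 -> None


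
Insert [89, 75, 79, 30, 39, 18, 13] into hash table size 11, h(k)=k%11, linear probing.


Insert 89: h=1 -> slot 1
Insert 75: h=9 -> slot 9
Insert 79: h=2 -> slot 2
Insert 30: h=8 -> slot 8
Insert 39: h=6 -> slot 6
Insert 18: h=7 -> slot 7
Insert 13: h=2, 1 probes -> slot 3

Table: [None, 89, 79, 13, None, None, 39, 18, 30, 75, None]


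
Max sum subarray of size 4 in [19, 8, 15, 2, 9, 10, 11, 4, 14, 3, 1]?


[0:4]: 44
[1:5]: 34
[2:6]: 36
[3:7]: 32
[4:8]: 34
[5:9]: 39
[6:10]: 32
[7:11]: 22

Max: 44 at [0:4]


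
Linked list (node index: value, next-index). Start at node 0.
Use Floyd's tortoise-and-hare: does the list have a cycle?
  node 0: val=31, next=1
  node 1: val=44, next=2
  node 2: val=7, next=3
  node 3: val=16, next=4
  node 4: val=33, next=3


Floyd's tortoise (slow, +1) and hare (fast, +2):
  init: slow=0, fast=0
  step 1: slow=1, fast=2
  step 2: slow=2, fast=4
  step 3: slow=3, fast=4
  step 4: slow=4, fast=4
  slow == fast at node 4: cycle detected

Cycle: yes


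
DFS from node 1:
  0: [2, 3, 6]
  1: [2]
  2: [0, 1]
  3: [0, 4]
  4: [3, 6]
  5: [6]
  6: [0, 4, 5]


Visit 1, push [2]
Visit 2, push [0]
Visit 0, push [6, 3]
Visit 3, push [4]
Visit 4, push [6]
Visit 6, push [5]
Visit 5, push []

DFS order: [1, 2, 0, 3, 4, 6, 5]


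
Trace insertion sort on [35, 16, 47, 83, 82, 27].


Initial: [35, 16, 47, 83, 82, 27]
Insert 16: [16, 35, 47, 83, 82, 27]
Insert 47: [16, 35, 47, 83, 82, 27]
Insert 83: [16, 35, 47, 83, 82, 27]
Insert 82: [16, 35, 47, 82, 83, 27]
Insert 27: [16, 27, 35, 47, 82, 83]

Sorted: [16, 27, 35, 47, 82, 83]


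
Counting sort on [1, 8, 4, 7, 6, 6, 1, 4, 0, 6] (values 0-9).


Input: [1, 8, 4, 7, 6, 6, 1, 4, 0, 6]
Counts: [1, 2, 0, 0, 2, 0, 3, 1, 1, 0]

Sorted: [0, 1, 1, 4, 4, 6, 6, 6, 7, 8]


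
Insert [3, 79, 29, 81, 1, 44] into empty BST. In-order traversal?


Insert 3: root
Insert 79: R from 3
Insert 29: R from 3 -> L from 79
Insert 81: R from 3 -> R from 79
Insert 1: L from 3
Insert 44: R from 3 -> L from 79 -> R from 29

In-order: [1, 3, 29, 44, 79, 81]


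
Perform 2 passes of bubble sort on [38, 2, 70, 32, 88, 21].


Initial: [38, 2, 70, 32, 88, 21]
Pass 1: [2, 38, 32, 70, 21, 88] (3 swaps)
Pass 2: [2, 32, 38, 21, 70, 88] (2 swaps)

After 2 passes: [2, 32, 38, 21, 70, 88]


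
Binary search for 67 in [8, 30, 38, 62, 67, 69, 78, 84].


Step 1: lo=0, hi=7, mid=3, val=62
Step 2: lo=4, hi=7, mid=5, val=69
Step 3: lo=4, hi=4, mid=4, val=67

Found at index 4


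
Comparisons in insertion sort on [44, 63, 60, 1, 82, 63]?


Algorithm: insertion sort
Input: [44, 63, 60, 1, 82, 63]
Sorted: [1, 44, 60, 63, 63, 82]

9


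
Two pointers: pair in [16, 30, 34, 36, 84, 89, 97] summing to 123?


lo=0(16)+hi=6(97)=113
lo=1(30)+hi=6(97)=127
lo=1(30)+hi=5(89)=119
lo=2(34)+hi=5(89)=123

Yes: 34+89=123


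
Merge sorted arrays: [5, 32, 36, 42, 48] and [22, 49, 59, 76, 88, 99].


Take 5 from A
Take 22 from B
Take 32 from A
Take 36 from A
Take 42 from A
Take 48 from A

Merged: [5, 22, 32, 36, 42, 48, 49, 59, 76, 88, 99]


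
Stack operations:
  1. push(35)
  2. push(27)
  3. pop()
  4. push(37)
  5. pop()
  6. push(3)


push(35) -> [35]
push(27) -> [35, 27]
pop()->27, [35]
push(37) -> [35, 37]
pop()->37, [35]
push(3) -> [35, 3]

Final stack: [35, 3]


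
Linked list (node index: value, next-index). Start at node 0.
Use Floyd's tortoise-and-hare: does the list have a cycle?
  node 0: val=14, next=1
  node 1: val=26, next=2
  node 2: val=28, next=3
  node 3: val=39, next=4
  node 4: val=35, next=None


Floyd's tortoise (slow, +1) and hare (fast, +2):
  init: slow=0, fast=0
  step 1: slow=1, fast=2
  step 2: slow=2, fast=4
  step 3: fast -> None, no cycle

Cycle: no


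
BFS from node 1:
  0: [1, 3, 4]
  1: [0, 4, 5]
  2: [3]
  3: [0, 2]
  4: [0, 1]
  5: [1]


Visit 1, enqueue [0, 4, 5]
Visit 0, enqueue [3]
Visit 4, enqueue []
Visit 5, enqueue []
Visit 3, enqueue [2]
Visit 2, enqueue []

BFS order: [1, 0, 4, 5, 3, 2]


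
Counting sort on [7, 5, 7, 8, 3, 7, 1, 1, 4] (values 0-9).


Input: [7, 5, 7, 8, 3, 7, 1, 1, 4]
Counts: [0, 2, 0, 1, 1, 1, 0, 3, 1, 0]

Sorted: [1, 1, 3, 4, 5, 7, 7, 7, 8]


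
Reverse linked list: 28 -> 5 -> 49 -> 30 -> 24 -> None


Step 1: curr=28, set curr.next=prev(None) | reversed so far: 28
Step 2: curr=5, set curr.next=prev(28) | reversed so far: 5 -> 28
Step 3: curr=49, set curr.next=prev(5) | reversed so far: 49 -> 5 -> 28
Step 4: curr=30, set curr.next=prev(49) | reversed so far: 30 -> 49 -> 5 -> 28
Step 5: curr=24, set curr.next=prev(30) | reversed so far: 24 -> 30 -> 49 -> 5 -> 28

24 -> 30 -> 49 -> 5 -> 28 -> None


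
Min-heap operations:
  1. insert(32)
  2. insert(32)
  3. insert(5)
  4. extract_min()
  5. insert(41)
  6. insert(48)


insert(32) -> [32]
insert(32) -> [32, 32]
insert(5) -> [5, 32, 32]
extract_min()->5, [32, 32]
insert(41) -> [32, 32, 41]
insert(48) -> [32, 32, 41, 48]

Final heap: [32, 32, 41, 48]


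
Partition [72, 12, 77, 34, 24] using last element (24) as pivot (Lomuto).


Pivot: 24
  12 <= 24: swap -> [12, 72, 77, 34, 24]
Place pivot at 1: [12, 24, 77, 34, 72]

Partitioned: [12, 24, 77, 34, 72]


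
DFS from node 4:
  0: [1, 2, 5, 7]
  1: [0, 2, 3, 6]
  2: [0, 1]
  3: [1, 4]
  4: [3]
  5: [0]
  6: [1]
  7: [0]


Visit 4, push [3]
Visit 3, push [1]
Visit 1, push [6, 2, 0]
Visit 0, push [7, 5, 2]
Visit 2, push []
Visit 5, push []
Visit 7, push []
Visit 6, push []

DFS order: [4, 3, 1, 0, 2, 5, 7, 6]


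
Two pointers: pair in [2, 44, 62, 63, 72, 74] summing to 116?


lo=0(2)+hi=5(74)=76
lo=1(44)+hi=5(74)=118
lo=1(44)+hi=4(72)=116

Yes: 44+72=116


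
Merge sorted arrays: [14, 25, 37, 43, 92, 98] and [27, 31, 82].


Take 14 from A
Take 25 from A
Take 27 from B
Take 31 from B
Take 37 from A
Take 43 from A
Take 82 from B

Merged: [14, 25, 27, 31, 37, 43, 82, 92, 98]


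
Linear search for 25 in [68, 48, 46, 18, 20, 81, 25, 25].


i=0: 68!=25
i=1: 48!=25
i=2: 46!=25
i=3: 18!=25
i=4: 20!=25
i=5: 81!=25
i=6: 25==25 found!

Found at 6, 7 comps


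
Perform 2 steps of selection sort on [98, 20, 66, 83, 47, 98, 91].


Initial: [98, 20, 66, 83, 47, 98, 91]
Step 1: min=20 at 1
  Swap: [20, 98, 66, 83, 47, 98, 91]
Step 2: min=47 at 4
  Swap: [20, 47, 66, 83, 98, 98, 91]

After 2 steps: [20, 47, 66, 83, 98, 98, 91]


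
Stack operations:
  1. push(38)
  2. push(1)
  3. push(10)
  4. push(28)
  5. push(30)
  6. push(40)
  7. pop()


push(38) -> [38]
push(1) -> [38, 1]
push(10) -> [38, 1, 10]
push(28) -> [38, 1, 10, 28]
push(30) -> [38, 1, 10, 28, 30]
push(40) -> [38, 1, 10, 28, 30, 40]
pop()->40, [38, 1, 10, 28, 30]

Final stack: [38, 1, 10, 28, 30]


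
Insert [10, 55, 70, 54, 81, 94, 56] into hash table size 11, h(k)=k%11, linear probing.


Insert 10: h=10 -> slot 10
Insert 55: h=0 -> slot 0
Insert 70: h=4 -> slot 4
Insert 54: h=10, 2 probes -> slot 1
Insert 81: h=4, 1 probes -> slot 5
Insert 94: h=6 -> slot 6
Insert 56: h=1, 1 probes -> slot 2

Table: [55, 54, 56, None, 70, 81, 94, None, None, None, 10]


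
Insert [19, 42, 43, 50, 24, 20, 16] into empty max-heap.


Insert 19: [19]
Insert 42: [42, 19]
Insert 43: [43, 19, 42]
Insert 50: [50, 43, 42, 19]
Insert 24: [50, 43, 42, 19, 24]
Insert 20: [50, 43, 42, 19, 24, 20]
Insert 16: [50, 43, 42, 19, 24, 20, 16]

Final heap: [50, 43, 42, 19, 24, 20, 16]


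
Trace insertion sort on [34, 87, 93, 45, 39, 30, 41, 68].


Initial: [34, 87, 93, 45, 39, 30, 41, 68]
Insert 87: [34, 87, 93, 45, 39, 30, 41, 68]
Insert 93: [34, 87, 93, 45, 39, 30, 41, 68]
Insert 45: [34, 45, 87, 93, 39, 30, 41, 68]
Insert 39: [34, 39, 45, 87, 93, 30, 41, 68]
Insert 30: [30, 34, 39, 45, 87, 93, 41, 68]
Insert 41: [30, 34, 39, 41, 45, 87, 93, 68]
Insert 68: [30, 34, 39, 41, 45, 68, 87, 93]

Sorted: [30, 34, 39, 41, 45, 68, 87, 93]


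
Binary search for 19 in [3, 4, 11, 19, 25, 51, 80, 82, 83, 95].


Step 1: lo=0, hi=9, mid=4, val=25
Step 2: lo=0, hi=3, mid=1, val=4
Step 3: lo=2, hi=3, mid=2, val=11
Step 4: lo=3, hi=3, mid=3, val=19

Found at index 3


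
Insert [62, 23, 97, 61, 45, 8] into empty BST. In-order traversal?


Insert 62: root
Insert 23: L from 62
Insert 97: R from 62
Insert 61: L from 62 -> R from 23
Insert 45: L from 62 -> R from 23 -> L from 61
Insert 8: L from 62 -> L from 23

In-order: [8, 23, 45, 61, 62, 97]


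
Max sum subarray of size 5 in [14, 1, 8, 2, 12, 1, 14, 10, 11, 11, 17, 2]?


[0:5]: 37
[1:6]: 24
[2:7]: 37
[3:8]: 39
[4:9]: 48
[5:10]: 47
[6:11]: 63
[7:12]: 51

Max: 63 at [6:11]


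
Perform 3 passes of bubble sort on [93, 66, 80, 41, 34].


Initial: [93, 66, 80, 41, 34]
Pass 1: [66, 80, 41, 34, 93] (4 swaps)
Pass 2: [66, 41, 34, 80, 93] (2 swaps)
Pass 3: [41, 34, 66, 80, 93] (2 swaps)

After 3 passes: [41, 34, 66, 80, 93]


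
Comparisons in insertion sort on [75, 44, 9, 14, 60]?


Algorithm: insertion sort
Input: [75, 44, 9, 14, 60]
Sorted: [9, 14, 44, 60, 75]

8


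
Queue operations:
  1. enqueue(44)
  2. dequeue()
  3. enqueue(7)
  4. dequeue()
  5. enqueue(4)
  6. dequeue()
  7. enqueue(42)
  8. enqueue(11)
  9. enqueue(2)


enqueue(44) -> [44]
dequeue()->44, []
enqueue(7) -> [7]
dequeue()->7, []
enqueue(4) -> [4]
dequeue()->4, []
enqueue(42) -> [42]
enqueue(11) -> [42, 11]
enqueue(2) -> [42, 11, 2]

Final queue: [42, 11, 2]


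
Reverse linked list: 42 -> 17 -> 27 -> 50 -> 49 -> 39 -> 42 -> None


Step 1: curr=42, set curr.next=prev(None) | reversed so far: 42
Step 2: curr=17, set curr.next=prev(42) | reversed so far: 17 -> 42
Step 3: curr=27, set curr.next=prev(17) | reversed so far: 27 -> 17 -> 42
Step 4: curr=50, set curr.next=prev(27) | reversed so far: 50 -> 27 -> 17 -> 42
Step 5: curr=49, set curr.next=prev(50) | reversed so far: 49 -> 50 -> 27 -> 17 -> 42
Step 6: curr=39, set curr.next=prev(49) | reversed so far: 39 -> 49 -> 50 -> 27 -> 17 -> 42
Step 7: curr=42, set curr.next=prev(39) | reversed so far: 42 -> 39 -> 49 -> 50 -> 27 -> 17 -> 42

42 -> 39 -> 49 -> 50 -> 27 -> 17 -> 42 -> None


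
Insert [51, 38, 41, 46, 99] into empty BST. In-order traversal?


Insert 51: root
Insert 38: L from 51
Insert 41: L from 51 -> R from 38
Insert 46: L from 51 -> R from 38 -> R from 41
Insert 99: R from 51

In-order: [38, 41, 46, 51, 99]


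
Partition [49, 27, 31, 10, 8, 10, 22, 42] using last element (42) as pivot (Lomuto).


Pivot: 42
  27 <= 42: swap -> [27, 49, 31, 10, 8, 10, 22, 42]
  31 <= 42: swap -> [27, 31, 49, 10, 8, 10, 22, 42]
  10 <= 42: swap -> [27, 31, 10, 49, 8, 10, 22, 42]
  8 <= 42: swap -> [27, 31, 10, 8, 49, 10, 22, 42]
  10 <= 42: swap -> [27, 31, 10, 8, 10, 49, 22, 42]
  22 <= 42: swap -> [27, 31, 10, 8, 10, 22, 49, 42]
Place pivot at 6: [27, 31, 10, 8, 10, 22, 42, 49]

Partitioned: [27, 31, 10, 8, 10, 22, 42, 49]


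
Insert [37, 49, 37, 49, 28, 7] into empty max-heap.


Insert 37: [37]
Insert 49: [49, 37]
Insert 37: [49, 37, 37]
Insert 49: [49, 49, 37, 37]
Insert 28: [49, 49, 37, 37, 28]
Insert 7: [49, 49, 37, 37, 28, 7]

Final heap: [49, 49, 37, 37, 28, 7]


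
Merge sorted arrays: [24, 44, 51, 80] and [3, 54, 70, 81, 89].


Take 3 from B
Take 24 from A
Take 44 from A
Take 51 from A
Take 54 from B
Take 70 from B
Take 80 from A

Merged: [3, 24, 44, 51, 54, 70, 80, 81, 89]


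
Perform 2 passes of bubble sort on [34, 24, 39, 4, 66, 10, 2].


Initial: [34, 24, 39, 4, 66, 10, 2]
Pass 1: [24, 34, 4, 39, 10, 2, 66] (4 swaps)
Pass 2: [24, 4, 34, 10, 2, 39, 66] (3 swaps)

After 2 passes: [24, 4, 34, 10, 2, 39, 66]


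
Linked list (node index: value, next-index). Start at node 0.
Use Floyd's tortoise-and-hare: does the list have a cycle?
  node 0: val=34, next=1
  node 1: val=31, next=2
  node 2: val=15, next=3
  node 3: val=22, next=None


Floyd's tortoise (slow, +1) and hare (fast, +2):
  init: slow=0, fast=0
  step 1: slow=1, fast=2
  step 2: fast 2->3->None, no cycle

Cycle: no
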